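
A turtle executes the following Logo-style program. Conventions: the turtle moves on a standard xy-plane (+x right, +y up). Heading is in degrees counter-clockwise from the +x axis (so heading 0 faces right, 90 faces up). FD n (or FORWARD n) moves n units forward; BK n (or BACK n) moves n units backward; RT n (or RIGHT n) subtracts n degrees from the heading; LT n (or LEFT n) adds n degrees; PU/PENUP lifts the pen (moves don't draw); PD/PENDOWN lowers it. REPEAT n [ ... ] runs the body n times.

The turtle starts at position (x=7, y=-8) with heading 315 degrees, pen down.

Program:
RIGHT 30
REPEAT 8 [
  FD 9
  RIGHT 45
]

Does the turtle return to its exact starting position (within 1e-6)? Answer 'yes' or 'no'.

Answer: yes

Derivation:
Executing turtle program step by step:
Start: pos=(7,-8), heading=315, pen down
RT 30: heading 315 -> 285
REPEAT 8 [
  -- iteration 1/8 --
  FD 9: (7,-8) -> (9.329,-16.693) [heading=285, draw]
  RT 45: heading 285 -> 240
  -- iteration 2/8 --
  FD 9: (9.329,-16.693) -> (4.829,-24.488) [heading=240, draw]
  RT 45: heading 240 -> 195
  -- iteration 3/8 --
  FD 9: (4.829,-24.488) -> (-3.864,-26.817) [heading=195, draw]
  RT 45: heading 195 -> 150
  -- iteration 4/8 --
  FD 9: (-3.864,-26.817) -> (-11.658,-22.317) [heading=150, draw]
  RT 45: heading 150 -> 105
  -- iteration 5/8 --
  FD 9: (-11.658,-22.317) -> (-13.988,-13.624) [heading=105, draw]
  RT 45: heading 105 -> 60
  -- iteration 6/8 --
  FD 9: (-13.988,-13.624) -> (-9.488,-5.829) [heading=60, draw]
  RT 45: heading 60 -> 15
  -- iteration 7/8 --
  FD 9: (-9.488,-5.829) -> (-0.794,-3.5) [heading=15, draw]
  RT 45: heading 15 -> 330
  -- iteration 8/8 --
  FD 9: (-0.794,-3.5) -> (7,-8) [heading=330, draw]
  RT 45: heading 330 -> 285
]
Final: pos=(7,-8), heading=285, 8 segment(s) drawn

Start position: (7, -8)
Final position: (7, -8)
Distance = 0; < 1e-6 -> CLOSED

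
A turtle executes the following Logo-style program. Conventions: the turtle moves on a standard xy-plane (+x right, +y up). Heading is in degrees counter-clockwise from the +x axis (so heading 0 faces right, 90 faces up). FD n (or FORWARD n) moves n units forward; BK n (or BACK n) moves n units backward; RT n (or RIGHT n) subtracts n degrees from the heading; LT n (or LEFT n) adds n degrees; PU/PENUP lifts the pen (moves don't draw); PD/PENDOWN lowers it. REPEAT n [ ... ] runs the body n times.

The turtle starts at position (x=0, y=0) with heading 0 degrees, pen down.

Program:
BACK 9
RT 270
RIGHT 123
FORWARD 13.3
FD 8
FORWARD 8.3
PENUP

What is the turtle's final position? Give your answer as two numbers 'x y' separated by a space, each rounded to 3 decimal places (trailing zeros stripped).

Executing turtle program step by step:
Start: pos=(0,0), heading=0, pen down
BK 9: (0,0) -> (-9,0) [heading=0, draw]
RT 270: heading 0 -> 90
RT 123: heading 90 -> 327
FD 13.3: (-9,0) -> (2.154,-7.244) [heading=327, draw]
FD 8: (2.154,-7.244) -> (8.864,-11.601) [heading=327, draw]
FD 8.3: (8.864,-11.601) -> (15.825,-16.121) [heading=327, draw]
PU: pen up
Final: pos=(15.825,-16.121), heading=327, 4 segment(s) drawn

Answer: 15.825 -16.121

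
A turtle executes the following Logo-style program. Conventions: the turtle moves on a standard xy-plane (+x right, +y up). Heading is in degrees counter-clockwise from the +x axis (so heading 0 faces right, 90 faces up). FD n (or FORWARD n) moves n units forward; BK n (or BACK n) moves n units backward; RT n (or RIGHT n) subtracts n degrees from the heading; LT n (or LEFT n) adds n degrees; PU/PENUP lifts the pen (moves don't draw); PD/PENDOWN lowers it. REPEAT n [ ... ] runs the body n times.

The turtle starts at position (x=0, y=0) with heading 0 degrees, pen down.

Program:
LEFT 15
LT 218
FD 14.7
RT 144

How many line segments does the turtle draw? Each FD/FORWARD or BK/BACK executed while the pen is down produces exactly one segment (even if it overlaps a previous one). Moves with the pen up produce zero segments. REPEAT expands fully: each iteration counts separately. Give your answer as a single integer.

Answer: 1

Derivation:
Executing turtle program step by step:
Start: pos=(0,0), heading=0, pen down
LT 15: heading 0 -> 15
LT 218: heading 15 -> 233
FD 14.7: (0,0) -> (-8.847,-11.74) [heading=233, draw]
RT 144: heading 233 -> 89
Final: pos=(-8.847,-11.74), heading=89, 1 segment(s) drawn
Segments drawn: 1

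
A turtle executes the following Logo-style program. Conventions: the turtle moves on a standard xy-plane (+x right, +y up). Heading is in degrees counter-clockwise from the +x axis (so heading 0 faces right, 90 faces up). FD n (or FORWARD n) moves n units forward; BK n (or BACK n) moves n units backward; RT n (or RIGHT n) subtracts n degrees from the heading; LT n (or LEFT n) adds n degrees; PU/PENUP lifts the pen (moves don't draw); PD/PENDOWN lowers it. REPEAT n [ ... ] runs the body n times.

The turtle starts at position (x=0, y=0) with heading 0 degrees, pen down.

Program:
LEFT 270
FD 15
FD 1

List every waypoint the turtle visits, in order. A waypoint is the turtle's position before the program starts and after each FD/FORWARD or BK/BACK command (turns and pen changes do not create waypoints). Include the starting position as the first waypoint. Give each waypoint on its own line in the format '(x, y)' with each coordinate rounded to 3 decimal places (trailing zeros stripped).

Executing turtle program step by step:
Start: pos=(0,0), heading=0, pen down
LT 270: heading 0 -> 270
FD 15: (0,0) -> (0,-15) [heading=270, draw]
FD 1: (0,-15) -> (0,-16) [heading=270, draw]
Final: pos=(0,-16), heading=270, 2 segment(s) drawn
Waypoints (3 total):
(0, 0)
(0, -15)
(0, -16)

Answer: (0, 0)
(0, -15)
(0, -16)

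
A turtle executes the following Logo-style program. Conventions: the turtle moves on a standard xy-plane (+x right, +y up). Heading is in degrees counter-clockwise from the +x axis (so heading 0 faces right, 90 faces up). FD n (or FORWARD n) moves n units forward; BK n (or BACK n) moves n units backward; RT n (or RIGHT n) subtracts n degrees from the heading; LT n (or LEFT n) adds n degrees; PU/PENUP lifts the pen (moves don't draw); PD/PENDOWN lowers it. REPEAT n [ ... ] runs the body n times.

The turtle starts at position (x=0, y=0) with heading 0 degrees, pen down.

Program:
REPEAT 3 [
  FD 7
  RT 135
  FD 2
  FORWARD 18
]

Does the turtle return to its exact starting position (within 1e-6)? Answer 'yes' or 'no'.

Executing turtle program step by step:
Start: pos=(0,0), heading=0, pen down
REPEAT 3 [
  -- iteration 1/3 --
  FD 7: (0,0) -> (7,0) [heading=0, draw]
  RT 135: heading 0 -> 225
  FD 2: (7,0) -> (5.586,-1.414) [heading=225, draw]
  FD 18: (5.586,-1.414) -> (-7.142,-14.142) [heading=225, draw]
  -- iteration 2/3 --
  FD 7: (-7.142,-14.142) -> (-12.092,-19.092) [heading=225, draw]
  RT 135: heading 225 -> 90
  FD 2: (-12.092,-19.092) -> (-12.092,-17.092) [heading=90, draw]
  FD 18: (-12.092,-17.092) -> (-12.092,0.908) [heading=90, draw]
  -- iteration 3/3 --
  FD 7: (-12.092,0.908) -> (-12.092,7.908) [heading=90, draw]
  RT 135: heading 90 -> 315
  FD 2: (-12.092,7.908) -> (-10.678,6.494) [heading=315, draw]
  FD 18: (-10.678,6.494) -> (2.05,-6.234) [heading=315, draw]
]
Final: pos=(2.05,-6.234), heading=315, 9 segment(s) drawn

Start position: (0, 0)
Final position: (2.05, -6.234)
Distance = 6.563; >= 1e-6 -> NOT closed

Answer: no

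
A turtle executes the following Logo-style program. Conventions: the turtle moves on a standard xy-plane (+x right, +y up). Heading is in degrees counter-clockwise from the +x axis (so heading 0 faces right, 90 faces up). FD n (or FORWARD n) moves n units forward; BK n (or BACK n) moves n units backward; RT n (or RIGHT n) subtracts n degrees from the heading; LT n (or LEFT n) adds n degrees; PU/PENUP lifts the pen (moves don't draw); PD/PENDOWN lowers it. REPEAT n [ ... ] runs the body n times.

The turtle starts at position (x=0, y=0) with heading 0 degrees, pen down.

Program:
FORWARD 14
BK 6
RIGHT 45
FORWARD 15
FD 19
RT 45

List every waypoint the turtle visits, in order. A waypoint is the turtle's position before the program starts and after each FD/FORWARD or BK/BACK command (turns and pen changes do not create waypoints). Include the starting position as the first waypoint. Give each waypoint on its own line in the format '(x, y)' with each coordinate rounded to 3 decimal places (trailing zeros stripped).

Executing turtle program step by step:
Start: pos=(0,0), heading=0, pen down
FD 14: (0,0) -> (14,0) [heading=0, draw]
BK 6: (14,0) -> (8,0) [heading=0, draw]
RT 45: heading 0 -> 315
FD 15: (8,0) -> (18.607,-10.607) [heading=315, draw]
FD 19: (18.607,-10.607) -> (32.042,-24.042) [heading=315, draw]
RT 45: heading 315 -> 270
Final: pos=(32.042,-24.042), heading=270, 4 segment(s) drawn
Waypoints (5 total):
(0, 0)
(14, 0)
(8, 0)
(18.607, -10.607)
(32.042, -24.042)

Answer: (0, 0)
(14, 0)
(8, 0)
(18.607, -10.607)
(32.042, -24.042)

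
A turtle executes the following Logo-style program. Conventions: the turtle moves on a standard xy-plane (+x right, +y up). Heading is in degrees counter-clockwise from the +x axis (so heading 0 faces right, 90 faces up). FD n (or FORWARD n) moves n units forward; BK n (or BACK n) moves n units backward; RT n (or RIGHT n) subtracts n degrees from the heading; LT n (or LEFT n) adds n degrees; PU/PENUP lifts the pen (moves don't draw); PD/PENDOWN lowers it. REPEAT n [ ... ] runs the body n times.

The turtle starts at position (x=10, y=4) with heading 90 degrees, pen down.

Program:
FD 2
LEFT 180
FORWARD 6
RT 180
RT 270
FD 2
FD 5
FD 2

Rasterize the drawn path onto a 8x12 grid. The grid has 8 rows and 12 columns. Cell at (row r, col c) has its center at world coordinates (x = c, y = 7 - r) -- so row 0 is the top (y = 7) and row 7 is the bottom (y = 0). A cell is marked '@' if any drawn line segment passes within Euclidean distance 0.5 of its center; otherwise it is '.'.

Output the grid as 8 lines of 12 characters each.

Segment 0: (10,4) -> (10,6)
Segment 1: (10,6) -> (10,0)
Segment 2: (10,0) -> (8,-0)
Segment 3: (8,-0) -> (3,-0)
Segment 4: (3,-0) -> (1,-0)

Answer: ............
..........@.
..........@.
..........@.
..........@.
..........@.
..........@.
.@@@@@@@@@@.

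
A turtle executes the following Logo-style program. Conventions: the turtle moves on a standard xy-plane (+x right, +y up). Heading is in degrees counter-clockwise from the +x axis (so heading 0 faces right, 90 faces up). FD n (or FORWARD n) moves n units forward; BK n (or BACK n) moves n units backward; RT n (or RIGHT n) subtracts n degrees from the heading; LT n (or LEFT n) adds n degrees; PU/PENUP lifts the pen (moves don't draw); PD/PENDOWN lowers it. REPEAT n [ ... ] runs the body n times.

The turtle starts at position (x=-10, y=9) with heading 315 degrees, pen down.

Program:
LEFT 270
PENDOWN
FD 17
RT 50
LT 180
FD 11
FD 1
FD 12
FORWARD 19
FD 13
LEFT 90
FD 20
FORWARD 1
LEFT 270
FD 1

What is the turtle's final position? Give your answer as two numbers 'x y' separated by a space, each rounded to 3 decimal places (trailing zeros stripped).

Answer: 36.593 12.931

Derivation:
Executing turtle program step by step:
Start: pos=(-10,9), heading=315, pen down
LT 270: heading 315 -> 225
PD: pen down
FD 17: (-10,9) -> (-22.021,-3.021) [heading=225, draw]
RT 50: heading 225 -> 175
LT 180: heading 175 -> 355
FD 11: (-22.021,-3.021) -> (-11.063,-3.98) [heading=355, draw]
FD 1: (-11.063,-3.98) -> (-10.066,-4.067) [heading=355, draw]
FD 12: (-10.066,-4.067) -> (1.888,-5.113) [heading=355, draw]
FD 19: (1.888,-5.113) -> (20.816,-6.769) [heading=355, draw]
FD 13: (20.816,-6.769) -> (33.766,-7.902) [heading=355, draw]
LT 90: heading 355 -> 85
FD 20: (33.766,-7.902) -> (35.509,12.022) [heading=85, draw]
FD 1: (35.509,12.022) -> (35.596,13.019) [heading=85, draw]
LT 270: heading 85 -> 355
FD 1: (35.596,13.019) -> (36.593,12.931) [heading=355, draw]
Final: pos=(36.593,12.931), heading=355, 9 segment(s) drawn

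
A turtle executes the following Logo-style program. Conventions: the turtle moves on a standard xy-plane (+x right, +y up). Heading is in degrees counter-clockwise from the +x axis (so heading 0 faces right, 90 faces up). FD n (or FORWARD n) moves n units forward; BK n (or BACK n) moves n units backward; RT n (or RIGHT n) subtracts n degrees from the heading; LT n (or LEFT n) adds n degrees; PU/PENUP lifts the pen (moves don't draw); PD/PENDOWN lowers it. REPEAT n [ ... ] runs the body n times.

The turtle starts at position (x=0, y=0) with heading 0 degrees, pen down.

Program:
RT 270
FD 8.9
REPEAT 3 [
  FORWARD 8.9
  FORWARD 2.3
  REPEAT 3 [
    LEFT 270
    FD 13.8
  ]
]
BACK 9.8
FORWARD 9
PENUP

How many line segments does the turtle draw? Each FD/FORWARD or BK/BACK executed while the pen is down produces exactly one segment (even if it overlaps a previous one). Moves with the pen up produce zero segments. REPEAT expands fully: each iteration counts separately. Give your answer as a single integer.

Answer: 18

Derivation:
Executing turtle program step by step:
Start: pos=(0,0), heading=0, pen down
RT 270: heading 0 -> 90
FD 8.9: (0,0) -> (0,8.9) [heading=90, draw]
REPEAT 3 [
  -- iteration 1/3 --
  FD 8.9: (0,8.9) -> (0,17.8) [heading=90, draw]
  FD 2.3: (0,17.8) -> (0,20.1) [heading=90, draw]
  REPEAT 3 [
    -- iteration 1/3 --
    LT 270: heading 90 -> 0
    FD 13.8: (0,20.1) -> (13.8,20.1) [heading=0, draw]
    -- iteration 2/3 --
    LT 270: heading 0 -> 270
    FD 13.8: (13.8,20.1) -> (13.8,6.3) [heading=270, draw]
    -- iteration 3/3 --
    LT 270: heading 270 -> 180
    FD 13.8: (13.8,6.3) -> (0,6.3) [heading=180, draw]
  ]
  -- iteration 2/3 --
  FD 8.9: (0,6.3) -> (-8.9,6.3) [heading=180, draw]
  FD 2.3: (-8.9,6.3) -> (-11.2,6.3) [heading=180, draw]
  REPEAT 3 [
    -- iteration 1/3 --
    LT 270: heading 180 -> 90
    FD 13.8: (-11.2,6.3) -> (-11.2,20.1) [heading=90, draw]
    -- iteration 2/3 --
    LT 270: heading 90 -> 0
    FD 13.8: (-11.2,20.1) -> (2.6,20.1) [heading=0, draw]
    -- iteration 3/3 --
    LT 270: heading 0 -> 270
    FD 13.8: (2.6,20.1) -> (2.6,6.3) [heading=270, draw]
  ]
  -- iteration 3/3 --
  FD 8.9: (2.6,6.3) -> (2.6,-2.6) [heading=270, draw]
  FD 2.3: (2.6,-2.6) -> (2.6,-4.9) [heading=270, draw]
  REPEAT 3 [
    -- iteration 1/3 --
    LT 270: heading 270 -> 180
    FD 13.8: (2.6,-4.9) -> (-11.2,-4.9) [heading=180, draw]
    -- iteration 2/3 --
    LT 270: heading 180 -> 90
    FD 13.8: (-11.2,-4.9) -> (-11.2,8.9) [heading=90, draw]
    -- iteration 3/3 --
    LT 270: heading 90 -> 0
    FD 13.8: (-11.2,8.9) -> (2.6,8.9) [heading=0, draw]
  ]
]
BK 9.8: (2.6,8.9) -> (-7.2,8.9) [heading=0, draw]
FD 9: (-7.2,8.9) -> (1.8,8.9) [heading=0, draw]
PU: pen up
Final: pos=(1.8,8.9), heading=0, 18 segment(s) drawn
Segments drawn: 18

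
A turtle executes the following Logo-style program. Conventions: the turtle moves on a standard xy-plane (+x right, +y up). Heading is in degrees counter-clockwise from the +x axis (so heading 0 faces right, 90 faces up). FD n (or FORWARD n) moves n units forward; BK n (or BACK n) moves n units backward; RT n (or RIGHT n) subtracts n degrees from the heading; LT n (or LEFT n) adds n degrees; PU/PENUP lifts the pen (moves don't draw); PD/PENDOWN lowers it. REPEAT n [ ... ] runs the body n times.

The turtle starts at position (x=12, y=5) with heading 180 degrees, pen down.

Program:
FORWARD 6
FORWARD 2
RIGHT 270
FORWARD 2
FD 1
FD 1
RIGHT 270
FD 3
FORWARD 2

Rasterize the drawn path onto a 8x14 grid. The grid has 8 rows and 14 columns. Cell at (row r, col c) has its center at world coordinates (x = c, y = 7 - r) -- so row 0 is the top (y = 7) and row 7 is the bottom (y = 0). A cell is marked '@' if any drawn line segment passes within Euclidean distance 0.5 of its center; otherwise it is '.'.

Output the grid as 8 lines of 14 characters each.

Segment 0: (12,5) -> (6,5)
Segment 1: (6,5) -> (4,5)
Segment 2: (4,5) -> (4,3)
Segment 3: (4,3) -> (4,2)
Segment 4: (4,2) -> (4,1)
Segment 5: (4,1) -> (7,1)
Segment 6: (7,1) -> (9,1)

Answer: ..............
..............
....@@@@@@@@@.
....@.........
....@.........
....@.........
....@@@@@@....
..............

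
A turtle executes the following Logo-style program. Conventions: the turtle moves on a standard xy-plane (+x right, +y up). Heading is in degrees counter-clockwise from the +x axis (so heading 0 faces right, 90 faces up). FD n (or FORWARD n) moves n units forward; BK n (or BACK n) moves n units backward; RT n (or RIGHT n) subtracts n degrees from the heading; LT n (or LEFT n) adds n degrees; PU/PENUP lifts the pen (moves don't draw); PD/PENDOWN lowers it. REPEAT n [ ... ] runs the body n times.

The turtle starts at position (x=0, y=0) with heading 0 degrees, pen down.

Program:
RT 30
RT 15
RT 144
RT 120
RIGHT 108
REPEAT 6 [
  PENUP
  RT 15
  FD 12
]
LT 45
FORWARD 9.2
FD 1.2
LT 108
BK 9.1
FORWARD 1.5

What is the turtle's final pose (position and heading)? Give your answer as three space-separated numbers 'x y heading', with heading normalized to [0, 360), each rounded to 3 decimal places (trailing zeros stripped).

Answer: -31.421 -72.247 6

Derivation:
Executing turtle program step by step:
Start: pos=(0,0), heading=0, pen down
RT 30: heading 0 -> 330
RT 15: heading 330 -> 315
RT 144: heading 315 -> 171
RT 120: heading 171 -> 51
RT 108: heading 51 -> 303
REPEAT 6 [
  -- iteration 1/6 --
  PU: pen up
  RT 15: heading 303 -> 288
  FD 12: (0,0) -> (3.708,-11.413) [heading=288, move]
  -- iteration 2/6 --
  PU: pen up
  RT 15: heading 288 -> 273
  FD 12: (3.708,-11.413) -> (4.336,-23.396) [heading=273, move]
  -- iteration 3/6 --
  PU: pen up
  RT 15: heading 273 -> 258
  FD 12: (4.336,-23.396) -> (1.841,-35.134) [heading=258, move]
  -- iteration 4/6 --
  PU: pen up
  RT 15: heading 258 -> 243
  FD 12: (1.841,-35.134) -> (-3.607,-45.826) [heading=243, move]
  -- iteration 5/6 --
  PU: pen up
  RT 15: heading 243 -> 228
  FD 12: (-3.607,-45.826) -> (-11.636,-54.744) [heading=228, move]
  -- iteration 6/6 --
  PU: pen up
  RT 15: heading 228 -> 213
  FD 12: (-11.636,-54.744) -> (-21.7,-61.279) [heading=213, move]
]
LT 45: heading 213 -> 258
FD 9.2: (-21.7,-61.279) -> (-23.613,-70.278) [heading=258, move]
FD 1.2: (-23.613,-70.278) -> (-23.862,-71.452) [heading=258, move]
LT 108: heading 258 -> 6
BK 9.1: (-23.862,-71.452) -> (-32.913,-72.403) [heading=6, move]
FD 1.5: (-32.913,-72.403) -> (-31.421,-72.247) [heading=6, move]
Final: pos=(-31.421,-72.247), heading=6, 0 segment(s) drawn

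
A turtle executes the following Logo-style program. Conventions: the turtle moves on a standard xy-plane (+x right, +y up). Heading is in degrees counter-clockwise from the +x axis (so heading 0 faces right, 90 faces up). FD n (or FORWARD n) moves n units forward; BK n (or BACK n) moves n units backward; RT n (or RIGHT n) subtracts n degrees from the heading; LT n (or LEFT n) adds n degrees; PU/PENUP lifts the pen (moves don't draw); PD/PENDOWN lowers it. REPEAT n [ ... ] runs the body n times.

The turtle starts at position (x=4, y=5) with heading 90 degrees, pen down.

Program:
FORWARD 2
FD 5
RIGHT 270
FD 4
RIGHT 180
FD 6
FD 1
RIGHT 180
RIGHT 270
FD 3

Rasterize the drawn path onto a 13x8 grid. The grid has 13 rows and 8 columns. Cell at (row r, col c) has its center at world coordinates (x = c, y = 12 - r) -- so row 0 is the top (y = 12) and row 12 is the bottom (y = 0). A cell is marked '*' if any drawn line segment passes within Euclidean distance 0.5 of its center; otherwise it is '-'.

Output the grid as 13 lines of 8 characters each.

Segment 0: (4,5) -> (4,7)
Segment 1: (4,7) -> (4,12)
Segment 2: (4,12) -> (0,12)
Segment 3: (0,12) -> (6,12)
Segment 4: (6,12) -> (7,12)
Segment 5: (7,12) -> (7,9)

Answer: ********
----*--*
----*--*
----*--*
----*---
----*---
----*---
----*---
--------
--------
--------
--------
--------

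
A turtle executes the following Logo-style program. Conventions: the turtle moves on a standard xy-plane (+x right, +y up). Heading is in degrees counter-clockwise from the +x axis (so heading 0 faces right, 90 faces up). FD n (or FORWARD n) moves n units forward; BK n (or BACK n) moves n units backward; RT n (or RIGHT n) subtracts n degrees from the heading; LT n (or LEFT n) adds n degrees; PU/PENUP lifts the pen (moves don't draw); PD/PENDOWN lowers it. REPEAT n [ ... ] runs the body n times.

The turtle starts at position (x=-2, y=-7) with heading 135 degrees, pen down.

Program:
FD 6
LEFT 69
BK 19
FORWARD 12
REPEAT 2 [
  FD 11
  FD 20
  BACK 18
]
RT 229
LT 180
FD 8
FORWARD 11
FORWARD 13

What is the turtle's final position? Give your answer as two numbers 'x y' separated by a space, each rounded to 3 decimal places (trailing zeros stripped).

Executing turtle program step by step:
Start: pos=(-2,-7), heading=135, pen down
FD 6: (-2,-7) -> (-6.243,-2.757) [heading=135, draw]
LT 69: heading 135 -> 204
BK 19: (-6.243,-2.757) -> (11.115,4.971) [heading=204, draw]
FD 12: (11.115,4.971) -> (0.152,0.09) [heading=204, draw]
REPEAT 2 [
  -- iteration 1/2 --
  FD 11: (0.152,0.09) -> (-9.897,-4.384) [heading=204, draw]
  FD 20: (-9.897,-4.384) -> (-28.168,-12.519) [heading=204, draw]
  BK 18: (-28.168,-12.519) -> (-11.724,-5.198) [heading=204, draw]
  -- iteration 2/2 --
  FD 11: (-11.724,-5.198) -> (-21.773,-9.672) [heading=204, draw]
  FD 20: (-21.773,-9.672) -> (-40.044,-17.807) [heading=204, draw]
  BK 18: (-40.044,-17.807) -> (-23.6,-10.485) [heading=204, draw]
]
RT 229: heading 204 -> 335
LT 180: heading 335 -> 155
FD 8: (-23.6,-10.485) -> (-30.85,-7.104) [heading=155, draw]
FD 11: (-30.85,-7.104) -> (-40.82,-2.456) [heading=155, draw]
FD 13: (-40.82,-2.456) -> (-52.602,3.038) [heading=155, draw]
Final: pos=(-52.602,3.038), heading=155, 12 segment(s) drawn

Answer: -52.602 3.038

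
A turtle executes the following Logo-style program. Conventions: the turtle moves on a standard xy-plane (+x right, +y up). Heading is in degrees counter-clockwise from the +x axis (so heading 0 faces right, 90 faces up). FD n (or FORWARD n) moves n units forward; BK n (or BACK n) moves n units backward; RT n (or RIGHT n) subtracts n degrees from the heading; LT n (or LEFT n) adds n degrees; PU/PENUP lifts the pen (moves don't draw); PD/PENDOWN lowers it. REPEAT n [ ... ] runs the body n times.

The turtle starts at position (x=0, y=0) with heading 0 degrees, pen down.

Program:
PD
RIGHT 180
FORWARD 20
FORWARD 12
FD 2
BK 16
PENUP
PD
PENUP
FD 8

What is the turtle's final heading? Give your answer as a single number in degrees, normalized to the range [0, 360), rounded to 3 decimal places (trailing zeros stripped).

Answer: 180

Derivation:
Executing turtle program step by step:
Start: pos=(0,0), heading=0, pen down
PD: pen down
RT 180: heading 0 -> 180
FD 20: (0,0) -> (-20,0) [heading=180, draw]
FD 12: (-20,0) -> (-32,0) [heading=180, draw]
FD 2: (-32,0) -> (-34,0) [heading=180, draw]
BK 16: (-34,0) -> (-18,0) [heading=180, draw]
PU: pen up
PD: pen down
PU: pen up
FD 8: (-18,0) -> (-26,0) [heading=180, move]
Final: pos=(-26,0), heading=180, 4 segment(s) drawn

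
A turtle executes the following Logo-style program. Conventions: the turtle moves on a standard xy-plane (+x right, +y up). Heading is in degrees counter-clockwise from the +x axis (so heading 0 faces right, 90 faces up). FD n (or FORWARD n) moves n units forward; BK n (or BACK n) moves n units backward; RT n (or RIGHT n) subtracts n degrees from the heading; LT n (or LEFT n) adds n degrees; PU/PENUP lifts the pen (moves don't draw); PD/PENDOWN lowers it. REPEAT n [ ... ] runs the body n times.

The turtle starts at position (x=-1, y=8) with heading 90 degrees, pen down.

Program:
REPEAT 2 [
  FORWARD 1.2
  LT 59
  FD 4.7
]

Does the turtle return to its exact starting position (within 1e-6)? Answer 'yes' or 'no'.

Executing turtle program step by step:
Start: pos=(-1,8), heading=90, pen down
REPEAT 2 [
  -- iteration 1/2 --
  FD 1.2: (-1,8) -> (-1,9.2) [heading=90, draw]
  LT 59: heading 90 -> 149
  FD 4.7: (-1,9.2) -> (-5.029,11.621) [heading=149, draw]
  -- iteration 2/2 --
  FD 1.2: (-5.029,11.621) -> (-6.057,12.239) [heading=149, draw]
  LT 59: heading 149 -> 208
  FD 4.7: (-6.057,12.239) -> (-10.207,10.032) [heading=208, draw]
]
Final: pos=(-10.207,10.032), heading=208, 4 segment(s) drawn

Start position: (-1, 8)
Final position: (-10.207, 10.032)
Distance = 9.429; >= 1e-6 -> NOT closed

Answer: no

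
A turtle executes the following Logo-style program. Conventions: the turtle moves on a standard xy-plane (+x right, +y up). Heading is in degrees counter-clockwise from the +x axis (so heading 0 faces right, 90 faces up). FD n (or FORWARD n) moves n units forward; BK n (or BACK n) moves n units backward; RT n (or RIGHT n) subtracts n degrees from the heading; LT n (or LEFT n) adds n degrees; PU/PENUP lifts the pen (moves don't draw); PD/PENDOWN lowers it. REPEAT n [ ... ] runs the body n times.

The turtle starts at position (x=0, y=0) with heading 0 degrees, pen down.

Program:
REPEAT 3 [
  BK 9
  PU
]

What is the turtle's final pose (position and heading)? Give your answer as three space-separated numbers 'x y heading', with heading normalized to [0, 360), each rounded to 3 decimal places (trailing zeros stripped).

Executing turtle program step by step:
Start: pos=(0,0), heading=0, pen down
REPEAT 3 [
  -- iteration 1/3 --
  BK 9: (0,0) -> (-9,0) [heading=0, draw]
  PU: pen up
  -- iteration 2/3 --
  BK 9: (-9,0) -> (-18,0) [heading=0, move]
  PU: pen up
  -- iteration 3/3 --
  BK 9: (-18,0) -> (-27,0) [heading=0, move]
  PU: pen up
]
Final: pos=(-27,0), heading=0, 1 segment(s) drawn

Answer: -27 0 0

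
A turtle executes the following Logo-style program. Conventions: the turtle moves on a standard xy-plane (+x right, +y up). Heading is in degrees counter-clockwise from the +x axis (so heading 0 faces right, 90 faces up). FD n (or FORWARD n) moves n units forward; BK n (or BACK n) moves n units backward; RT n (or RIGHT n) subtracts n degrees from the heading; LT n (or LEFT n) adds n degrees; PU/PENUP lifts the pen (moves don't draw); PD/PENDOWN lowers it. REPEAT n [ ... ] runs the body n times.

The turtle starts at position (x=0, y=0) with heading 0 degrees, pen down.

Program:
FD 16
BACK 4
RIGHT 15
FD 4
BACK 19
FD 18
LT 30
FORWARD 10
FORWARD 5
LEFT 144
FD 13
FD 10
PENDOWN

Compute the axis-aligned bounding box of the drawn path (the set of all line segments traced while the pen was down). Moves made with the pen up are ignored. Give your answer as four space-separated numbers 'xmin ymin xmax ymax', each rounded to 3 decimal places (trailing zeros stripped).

Executing turtle program step by step:
Start: pos=(0,0), heading=0, pen down
FD 16: (0,0) -> (16,0) [heading=0, draw]
BK 4: (16,0) -> (12,0) [heading=0, draw]
RT 15: heading 0 -> 345
FD 4: (12,0) -> (15.864,-1.035) [heading=345, draw]
BK 19: (15.864,-1.035) -> (-2.489,3.882) [heading=345, draw]
FD 18: (-2.489,3.882) -> (14.898,-0.776) [heading=345, draw]
LT 30: heading 345 -> 15
FD 10: (14.898,-0.776) -> (24.557,1.812) [heading=15, draw]
FD 5: (24.557,1.812) -> (29.387,3.106) [heading=15, draw]
LT 144: heading 15 -> 159
FD 13: (29.387,3.106) -> (17.25,7.765) [heading=159, draw]
FD 10: (17.25,7.765) -> (7.914,11.348) [heading=159, draw]
PD: pen down
Final: pos=(7.914,11.348), heading=159, 9 segment(s) drawn

Segment endpoints: x in {-2.489, 0, 7.914, 12, 14.898, 15.864, 16, 17.25, 24.557, 29.387}, y in {-1.035, -0.776, 0, 1.812, 3.106, 3.882, 7.765, 11.348}
xmin=-2.489, ymin=-1.035, xmax=29.387, ymax=11.348

Answer: -2.489 -1.035 29.387 11.348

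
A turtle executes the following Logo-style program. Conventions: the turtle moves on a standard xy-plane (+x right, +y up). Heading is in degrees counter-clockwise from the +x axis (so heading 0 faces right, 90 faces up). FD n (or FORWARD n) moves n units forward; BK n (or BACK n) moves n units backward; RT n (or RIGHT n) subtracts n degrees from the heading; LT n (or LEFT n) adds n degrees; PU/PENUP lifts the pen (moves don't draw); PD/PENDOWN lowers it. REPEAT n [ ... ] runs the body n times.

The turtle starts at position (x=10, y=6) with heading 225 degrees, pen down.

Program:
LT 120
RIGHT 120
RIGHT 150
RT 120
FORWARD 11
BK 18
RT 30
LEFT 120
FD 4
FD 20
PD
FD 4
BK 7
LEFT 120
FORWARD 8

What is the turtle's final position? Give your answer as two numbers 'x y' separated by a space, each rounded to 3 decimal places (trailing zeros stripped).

Answer: 12.172 27.87

Derivation:
Executing turtle program step by step:
Start: pos=(10,6), heading=225, pen down
LT 120: heading 225 -> 345
RT 120: heading 345 -> 225
RT 150: heading 225 -> 75
RT 120: heading 75 -> 315
FD 11: (10,6) -> (17.778,-1.778) [heading=315, draw]
BK 18: (17.778,-1.778) -> (5.05,10.95) [heading=315, draw]
RT 30: heading 315 -> 285
LT 120: heading 285 -> 45
FD 4: (5.05,10.95) -> (7.879,13.778) [heading=45, draw]
FD 20: (7.879,13.778) -> (22.021,27.92) [heading=45, draw]
PD: pen down
FD 4: (22.021,27.92) -> (24.849,30.749) [heading=45, draw]
BK 7: (24.849,30.749) -> (19.899,25.799) [heading=45, draw]
LT 120: heading 45 -> 165
FD 8: (19.899,25.799) -> (12.172,27.87) [heading=165, draw]
Final: pos=(12.172,27.87), heading=165, 7 segment(s) drawn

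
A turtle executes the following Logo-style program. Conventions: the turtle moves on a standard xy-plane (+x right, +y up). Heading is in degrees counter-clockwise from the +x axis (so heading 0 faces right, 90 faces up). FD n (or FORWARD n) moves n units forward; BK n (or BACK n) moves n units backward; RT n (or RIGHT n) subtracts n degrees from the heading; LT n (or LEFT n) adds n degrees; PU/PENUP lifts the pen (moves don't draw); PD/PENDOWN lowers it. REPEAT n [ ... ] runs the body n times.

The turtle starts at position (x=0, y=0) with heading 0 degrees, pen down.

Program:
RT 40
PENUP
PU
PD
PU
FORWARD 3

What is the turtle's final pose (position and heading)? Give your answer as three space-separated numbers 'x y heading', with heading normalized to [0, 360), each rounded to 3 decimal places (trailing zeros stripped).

Answer: 2.298 -1.928 320

Derivation:
Executing turtle program step by step:
Start: pos=(0,0), heading=0, pen down
RT 40: heading 0 -> 320
PU: pen up
PU: pen up
PD: pen down
PU: pen up
FD 3: (0,0) -> (2.298,-1.928) [heading=320, move]
Final: pos=(2.298,-1.928), heading=320, 0 segment(s) drawn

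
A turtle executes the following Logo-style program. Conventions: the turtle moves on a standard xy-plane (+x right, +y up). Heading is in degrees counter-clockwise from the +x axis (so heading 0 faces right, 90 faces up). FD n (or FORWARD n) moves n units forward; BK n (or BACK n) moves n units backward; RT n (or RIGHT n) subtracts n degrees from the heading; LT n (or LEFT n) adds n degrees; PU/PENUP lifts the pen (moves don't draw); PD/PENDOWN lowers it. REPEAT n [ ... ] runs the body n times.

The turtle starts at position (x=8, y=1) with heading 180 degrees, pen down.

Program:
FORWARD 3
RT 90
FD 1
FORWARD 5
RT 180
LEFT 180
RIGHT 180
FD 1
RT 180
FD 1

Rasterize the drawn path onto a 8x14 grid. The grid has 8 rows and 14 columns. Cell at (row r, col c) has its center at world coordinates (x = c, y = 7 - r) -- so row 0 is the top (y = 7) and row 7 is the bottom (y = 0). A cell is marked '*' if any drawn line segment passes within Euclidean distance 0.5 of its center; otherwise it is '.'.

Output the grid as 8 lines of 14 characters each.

Answer: .....*........
.....*........
.....*........
.....*........
.....*........
.....*........
.....****.....
..............

Derivation:
Segment 0: (8,1) -> (5,1)
Segment 1: (5,1) -> (5,2)
Segment 2: (5,2) -> (5,7)
Segment 3: (5,7) -> (5,6)
Segment 4: (5,6) -> (5,7)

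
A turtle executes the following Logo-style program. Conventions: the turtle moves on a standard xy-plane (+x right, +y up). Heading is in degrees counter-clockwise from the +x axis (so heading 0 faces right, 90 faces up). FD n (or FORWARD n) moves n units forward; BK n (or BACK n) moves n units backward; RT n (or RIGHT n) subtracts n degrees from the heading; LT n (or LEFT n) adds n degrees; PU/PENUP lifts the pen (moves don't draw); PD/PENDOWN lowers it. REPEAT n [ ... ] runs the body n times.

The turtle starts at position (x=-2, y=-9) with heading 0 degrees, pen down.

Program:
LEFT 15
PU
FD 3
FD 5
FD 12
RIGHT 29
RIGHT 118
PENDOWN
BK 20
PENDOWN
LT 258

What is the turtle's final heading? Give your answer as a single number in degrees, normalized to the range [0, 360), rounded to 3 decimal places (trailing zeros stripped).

Answer: 126

Derivation:
Executing turtle program step by step:
Start: pos=(-2,-9), heading=0, pen down
LT 15: heading 0 -> 15
PU: pen up
FD 3: (-2,-9) -> (0.898,-8.224) [heading=15, move]
FD 5: (0.898,-8.224) -> (5.727,-6.929) [heading=15, move]
FD 12: (5.727,-6.929) -> (17.319,-3.824) [heading=15, move]
RT 29: heading 15 -> 346
RT 118: heading 346 -> 228
PD: pen down
BK 20: (17.319,-3.824) -> (30.701,11.039) [heading=228, draw]
PD: pen down
LT 258: heading 228 -> 126
Final: pos=(30.701,11.039), heading=126, 1 segment(s) drawn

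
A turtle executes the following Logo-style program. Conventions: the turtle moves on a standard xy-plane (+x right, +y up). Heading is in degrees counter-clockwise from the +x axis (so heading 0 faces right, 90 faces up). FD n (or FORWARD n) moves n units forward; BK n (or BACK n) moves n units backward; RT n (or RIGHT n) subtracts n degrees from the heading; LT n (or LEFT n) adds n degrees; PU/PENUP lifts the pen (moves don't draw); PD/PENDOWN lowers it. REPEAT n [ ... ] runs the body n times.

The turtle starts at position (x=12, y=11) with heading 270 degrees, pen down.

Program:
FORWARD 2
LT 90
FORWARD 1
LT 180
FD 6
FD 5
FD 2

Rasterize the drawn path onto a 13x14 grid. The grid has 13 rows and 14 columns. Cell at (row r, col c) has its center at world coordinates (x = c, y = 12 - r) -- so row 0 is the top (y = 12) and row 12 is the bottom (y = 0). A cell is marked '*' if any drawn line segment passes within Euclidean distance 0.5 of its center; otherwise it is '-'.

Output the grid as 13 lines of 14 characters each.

Answer: --------------
------------*-
------------*-
**************
--------------
--------------
--------------
--------------
--------------
--------------
--------------
--------------
--------------

Derivation:
Segment 0: (12,11) -> (12,9)
Segment 1: (12,9) -> (13,9)
Segment 2: (13,9) -> (7,9)
Segment 3: (7,9) -> (2,9)
Segment 4: (2,9) -> (0,9)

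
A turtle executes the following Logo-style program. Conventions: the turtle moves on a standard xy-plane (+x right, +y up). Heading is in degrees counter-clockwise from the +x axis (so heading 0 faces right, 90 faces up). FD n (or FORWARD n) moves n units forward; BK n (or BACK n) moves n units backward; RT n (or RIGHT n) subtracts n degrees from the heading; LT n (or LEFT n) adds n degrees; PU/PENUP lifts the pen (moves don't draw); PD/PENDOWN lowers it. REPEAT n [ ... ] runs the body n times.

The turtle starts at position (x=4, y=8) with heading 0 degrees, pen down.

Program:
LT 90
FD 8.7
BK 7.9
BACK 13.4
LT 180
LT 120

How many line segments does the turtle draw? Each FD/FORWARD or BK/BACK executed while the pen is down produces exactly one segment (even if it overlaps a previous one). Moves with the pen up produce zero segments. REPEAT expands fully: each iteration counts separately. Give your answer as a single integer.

Executing turtle program step by step:
Start: pos=(4,8), heading=0, pen down
LT 90: heading 0 -> 90
FD 8.7: (4,8) -> (4,16.7) [heading=90, draw]
BK 7.9: (4,16.7) -> (4,8.8) [heading=90, draw]
BK 13.4: (4,8.8) -> (4,-4.6) [heading=90, draw]
LT 180: heading 90 -> 270
LT 120: heading 270 -> 30
Final: pos=(4,-4.6), heading=30, 3 segment(s) drawn
Segments drawn: 3

Answer: 3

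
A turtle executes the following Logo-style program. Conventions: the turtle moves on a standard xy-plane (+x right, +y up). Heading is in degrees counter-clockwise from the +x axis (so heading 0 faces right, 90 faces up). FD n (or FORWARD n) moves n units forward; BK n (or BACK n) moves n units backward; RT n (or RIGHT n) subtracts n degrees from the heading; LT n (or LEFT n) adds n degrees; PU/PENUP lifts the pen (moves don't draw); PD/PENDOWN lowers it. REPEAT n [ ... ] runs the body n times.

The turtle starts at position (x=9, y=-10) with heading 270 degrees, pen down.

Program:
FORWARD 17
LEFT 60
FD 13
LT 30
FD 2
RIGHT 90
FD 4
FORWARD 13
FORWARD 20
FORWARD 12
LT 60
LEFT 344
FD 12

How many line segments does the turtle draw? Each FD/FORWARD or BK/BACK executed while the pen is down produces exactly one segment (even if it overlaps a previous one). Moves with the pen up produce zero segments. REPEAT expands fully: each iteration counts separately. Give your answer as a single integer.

Executing turtle program step by step:
Start: pos=(9,-10), heading=270, pen down
FD 17: (9,-10) -> (9,-27) [heading=270, draw]
LT 60: heading 270 -> 330
FD 13: (9,-27) -> (20.258,-33.5) [heading=330, draw]
LT 30: heading 330 -> 0
FD 2: (20.258,-33.5) -> (22.258,-33.5) [heading=0, draw]
RT 90: heading 0 -> 270
FD 4: (22.258,-33.5) -> (22.258,-37.5) [heading=270, draw]
FD 13: (22.258,-37.5) -> (22.258,-50.5) [heading=270, draw]
FD 20: (22.258,-50.5) -> (22.258,-70.5) [heading=270, draw]
FD 12: (22.258,-70.5) -> (22.258,-82.5) [heading=270, draw]
LT 60: heading 270 -> 330
LT 344: heading 330 -> 314
FD 12: (22.258,-82.5) -> (30.594,-91.132) [heading=314, draw]
Final: pos=(30.594,-91.132), heading=314, 8 segment(s) drawn
Segments drawn: 8

Answer: 8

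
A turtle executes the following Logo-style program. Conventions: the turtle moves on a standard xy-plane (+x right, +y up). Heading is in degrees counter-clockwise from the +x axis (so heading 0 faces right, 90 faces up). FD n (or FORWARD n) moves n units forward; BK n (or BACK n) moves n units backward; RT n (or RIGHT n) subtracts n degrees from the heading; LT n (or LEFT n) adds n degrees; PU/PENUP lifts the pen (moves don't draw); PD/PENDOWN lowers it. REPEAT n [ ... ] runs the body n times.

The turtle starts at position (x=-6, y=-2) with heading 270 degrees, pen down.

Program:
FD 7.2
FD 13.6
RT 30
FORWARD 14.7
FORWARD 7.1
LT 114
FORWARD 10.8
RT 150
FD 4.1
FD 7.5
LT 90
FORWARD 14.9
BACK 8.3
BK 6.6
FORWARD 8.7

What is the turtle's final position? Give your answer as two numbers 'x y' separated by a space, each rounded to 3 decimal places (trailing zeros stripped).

Executing turtle program step by step:
Start: pos=(-6,-2), heading=270, pen down
FD 7.2: (-6,-2) -> (-6,-9.2) [heading=270, draw]
FD 13.6: (-6,-9.2) -> (-6,-22.8) [heading=270, draw]
RT 30: heading 270 -> 240
FD 14.7: (-6,-22.8) -> (-13.35,-35.531) [heading=240, draw]
FD 7.1: (-13.35,-35.531) -> (-16.9,-41.679) [heading=240, draw]
LT 114: heading 240 -> 354
FD 10.8: (-16.9,-41.679) -> (-6.159,-42.808) [heading=354, draw]
RT 150: heading 354 -> 204
FD 4.1: (-6.159,-42.808) -> (-9.905,-44.476) [heading=204, draw]
FD 7.5: (-9.905,-44.476) -> (-16.756,-47.526) [heading=204, draw]
LT 90: heading 204 -> 294
FD 14.9: (-16.756,-47.526) -> (-10.696,-61.138) [heading=294, draw]
BK 8.3: (-10.696,-61.138) -> (-14.072,-53.556) [heading=294, draw]
BK 6.6: (-14.072,-53.556) -> (-16.756,-47.526) [heading=294, draw]
FD 8.7: (-16.756,-47.526) -> (-13.218,-55.474) [heading=294, draw]
Final: pos=(-13.218,-55.474), heading=294, 11 segment(s) drawn

Answer: -13.218 -55.474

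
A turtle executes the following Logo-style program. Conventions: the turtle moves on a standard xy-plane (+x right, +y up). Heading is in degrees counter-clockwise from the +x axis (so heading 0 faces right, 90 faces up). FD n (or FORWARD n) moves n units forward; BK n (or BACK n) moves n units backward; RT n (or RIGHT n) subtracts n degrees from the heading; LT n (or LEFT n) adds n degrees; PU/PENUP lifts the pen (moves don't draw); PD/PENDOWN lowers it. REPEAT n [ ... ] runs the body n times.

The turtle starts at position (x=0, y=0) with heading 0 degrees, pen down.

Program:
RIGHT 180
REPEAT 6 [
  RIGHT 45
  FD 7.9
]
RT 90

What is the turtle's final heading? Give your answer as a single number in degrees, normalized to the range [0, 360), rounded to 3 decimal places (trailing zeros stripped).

Answer: 180

Derivation:
Executing turtle program step by step:
Start: pos=(0,0), heading=0, pen down
RT 180: heading 0 -> 180
REPEAT 6 [
  -- iteration 1/6 --
  RT 45: heading 180 -> 135
  FD 7.9: (0,0) -> (-5.586,5.586) [heading=135, draw]
  -- iteration 2/6 --
  RT 45: heading 135 -> 90
  FD 7.9: (-5.586,5.586) -> (-5.586,13.486) [heading=90, draw]
  -- iteration 3/6 --
  RT 45: heading 90 -> 45
  FD 7.9: (-5.586,13.486) -> (0,19.072) [heading=45, draw]
  -- iteration 4/6 --
  RT 45: heading 45 -> 0
  FD 7.9: (0,19.072) -> (7.9,19.072) [heading=0, draw]
  -- iteration 5/6 --
  RT 45: heading 0 -> 315
  FD 7.9: (7.9,19.072) -> (13.486,13.486) [heading=315, draw]
  -- iteration 6/6 --
  RT 45: heading 315 -> 270
  FD 7.9: (13.486,13.486) -> (13.486,5.586) [heading=270, draw]
]
RT 90: heading 270 -> 180
Final: pos=(13.486,5.586), heading=180, 6 segment(s) drawn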